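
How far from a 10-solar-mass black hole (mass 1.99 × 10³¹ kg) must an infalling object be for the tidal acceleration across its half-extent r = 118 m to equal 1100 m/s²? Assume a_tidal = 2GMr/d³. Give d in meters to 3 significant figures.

6.58 × 10⁶ m

2GMr/d³ = a_tidal  ⇒  d = (2GMr / a_tidal)^(1/3)
d = (2 × 6.674×10⁻¹¹ × (1.99 × 10³¹) × (118) / (1100))^(1/3)
  = 6.58 × 10⁶ m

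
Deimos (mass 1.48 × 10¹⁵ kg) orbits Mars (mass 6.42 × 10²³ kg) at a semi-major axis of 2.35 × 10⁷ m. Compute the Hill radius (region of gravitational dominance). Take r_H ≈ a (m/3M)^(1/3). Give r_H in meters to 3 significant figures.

2.15 × 10⁴ m

r_H ≈ a (m/3M)^(1/3)
    = (2.35 × 10⁷) × (1.48 × 10¹⁵ / (3 × 6.42 × 10²³))^(1/3)
    = 2.15 × 10⁴ m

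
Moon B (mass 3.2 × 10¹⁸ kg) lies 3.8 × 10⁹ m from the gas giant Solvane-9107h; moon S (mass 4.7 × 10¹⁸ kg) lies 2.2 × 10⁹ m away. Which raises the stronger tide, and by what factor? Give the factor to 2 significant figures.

Moon S, by a factor of ≈ 7.6

Tidal acceleration ∝ M/d³, so compare M/d³ for each.
Moon B: (3.2 × 10¹⁸) / (3.8 × 10⁹)³ = 5.832 × 10⁻¹¹
Moon S: (4.7 × 10¹⁸) / (2.2 × 10⁹)³ = 4.414 × 10⁻¹⁰
Ratio (larger/smaller) = 7.6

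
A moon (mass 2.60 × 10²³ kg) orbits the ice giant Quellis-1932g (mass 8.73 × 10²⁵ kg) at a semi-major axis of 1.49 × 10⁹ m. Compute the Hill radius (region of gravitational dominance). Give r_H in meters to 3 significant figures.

r_H ≈ a (m/3M)^(1/3)
    = (1.49 × 10⁹) × (2.60 × 10²³ / (3 × 8.73 × 10²⁵))^(1/3)
    = 1.49 × 10⁸ m

1.49 × 10⁸ m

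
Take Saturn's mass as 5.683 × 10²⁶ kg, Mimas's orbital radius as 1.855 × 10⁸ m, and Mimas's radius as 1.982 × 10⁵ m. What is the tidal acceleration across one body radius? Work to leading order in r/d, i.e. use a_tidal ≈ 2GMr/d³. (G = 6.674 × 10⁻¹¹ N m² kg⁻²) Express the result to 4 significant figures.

2.355 × 10⁻³ m/s²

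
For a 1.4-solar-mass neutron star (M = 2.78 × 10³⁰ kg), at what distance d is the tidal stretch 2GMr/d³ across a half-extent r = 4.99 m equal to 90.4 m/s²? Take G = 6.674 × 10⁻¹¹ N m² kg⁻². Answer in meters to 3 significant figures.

2.74 × 10⁶ m

2GMr/d³ = a_tidal  ⇒  d = (2GMr / a_tidal)^(1/3)
d = (2 × 6.674×10⁻¹¹ × (2.78 × 10³⁰) × (4.99) / (90.4))^(1/3)
  = 2.74 × 10⁶ m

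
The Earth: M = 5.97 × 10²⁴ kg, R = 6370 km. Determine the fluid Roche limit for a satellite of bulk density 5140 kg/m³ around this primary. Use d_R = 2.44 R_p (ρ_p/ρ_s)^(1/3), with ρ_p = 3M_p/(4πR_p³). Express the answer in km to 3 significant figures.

15900 km

ρ_p = 3M_p/(4πR_p³) = 3 × (5.97 × 10²⁴) / (4π × (6.37 × 10⁶ m)³) = 5510 kg/m³
d_R = 2.44 × 6370 km × (5510/5140)^(1/3)
    = 15900 km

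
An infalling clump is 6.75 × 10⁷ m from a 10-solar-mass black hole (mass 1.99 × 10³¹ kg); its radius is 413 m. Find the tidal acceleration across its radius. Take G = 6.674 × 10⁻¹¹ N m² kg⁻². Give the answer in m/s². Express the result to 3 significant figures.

3.57 m/s²

The tidal stretch is the gradient of GM/d² times the body's extent r, hence the 1/d³ dependence.
Δa = 2GMr/d³
   = 2 × (6.674 × 10⁻¹¹) × (1.99 × 10³¹) × (413) / (6.75 × 10⁷)³
   = 3.57 m/s²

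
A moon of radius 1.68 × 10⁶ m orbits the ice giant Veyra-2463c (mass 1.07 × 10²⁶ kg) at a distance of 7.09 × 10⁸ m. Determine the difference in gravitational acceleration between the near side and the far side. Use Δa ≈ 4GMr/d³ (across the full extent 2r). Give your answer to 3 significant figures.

a_tidal = 4GMr/d³
        = 4 × (6.674 × 10⁻¹¹) × (1.07 × 10²⁶) × (1.68 × 10⁶) / (7.09 × 10⁸)³
        = 1.35 × 10⁻⁴ m/s²

1.35 × 10⁻⁴ m/s²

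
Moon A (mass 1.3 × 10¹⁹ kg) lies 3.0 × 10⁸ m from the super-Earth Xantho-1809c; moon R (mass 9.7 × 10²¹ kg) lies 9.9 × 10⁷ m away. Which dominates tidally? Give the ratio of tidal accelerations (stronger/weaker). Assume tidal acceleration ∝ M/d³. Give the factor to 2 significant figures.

Tidal stretch scales as M/d³; compute that for each body.
Moon A: (1.3 × 10¹⁹) / (3.0 × 10⁸)³ = 4.815 × 10⁻⁷
Moon R: (9.7 × 10²¹) / (9.9 × 10⁷)³ = 9.997 × 10⁻³
Ratio (larger/smaller) = 21000

Moon R, by a factor of ≈ 21000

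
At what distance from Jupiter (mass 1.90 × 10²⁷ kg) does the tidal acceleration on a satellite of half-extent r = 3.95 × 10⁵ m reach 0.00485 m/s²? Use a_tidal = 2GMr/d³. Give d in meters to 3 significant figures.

2GMr/d³ = a_tidal  ⇒  d = (2GMr / a_tidal)^(1/3)
d = (2 × 6.674×10⁻¹¹ × (1.90 × 10²⁷) × (3.95 × 10⁵) / (0.00485))^(1/3)
  = 2.74 × 10⁸ m

2.74 × 10⁸ m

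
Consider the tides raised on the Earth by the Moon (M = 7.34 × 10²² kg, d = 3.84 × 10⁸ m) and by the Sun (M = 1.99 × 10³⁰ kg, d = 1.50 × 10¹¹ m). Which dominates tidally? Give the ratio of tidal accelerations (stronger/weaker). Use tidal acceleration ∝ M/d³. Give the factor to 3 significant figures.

Tidal stretch scales as M/d³; compute that for each body.
The Moon: (7.34 × 10²²) / (3.84 × 10⁸)³ = 1.296 × 10⁻³
The Sun: (1.99 × 10³⁰) / (1.50 × 10¹¹)³ = 5.896 × 10⁻⁴
Ratio (larger/smaller) = 2.20

The Moon, by a factor of ≈ 2.20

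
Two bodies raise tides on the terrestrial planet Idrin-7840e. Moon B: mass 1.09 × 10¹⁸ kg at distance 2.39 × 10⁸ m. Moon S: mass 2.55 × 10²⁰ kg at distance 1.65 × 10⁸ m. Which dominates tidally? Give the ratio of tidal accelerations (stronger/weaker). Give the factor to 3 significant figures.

Moon S, by a factor of ≈ 711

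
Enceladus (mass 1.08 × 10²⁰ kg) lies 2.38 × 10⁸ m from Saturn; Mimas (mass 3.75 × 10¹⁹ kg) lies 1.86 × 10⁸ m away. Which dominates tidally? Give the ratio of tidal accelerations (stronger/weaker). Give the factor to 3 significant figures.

Tidal acceleration ∝ M/d³, so compare M/d³ for each.
Enceladus: (1.08 × 10²⁰) / (2.38 × 10⁸)³ = 8.011 × 10⁻⁶
Mimas: (3.75 × 10¹⁹) / (1.86 × 10⁸)³ = 5.828 × 10⁻⁶
Ratio (larger/smaller) = 1.37

Enceladus, by a factor of ≈ 1.37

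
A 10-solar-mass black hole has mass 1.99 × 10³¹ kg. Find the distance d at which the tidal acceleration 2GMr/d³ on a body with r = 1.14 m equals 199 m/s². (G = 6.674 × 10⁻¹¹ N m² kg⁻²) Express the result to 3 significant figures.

2GMr/d³ = a_tidal  ⇒  d = (2GMr / a_tidal)^(1/3)
d = (2 × 6.674×10⁻¹¹ × (1.99 × 10³¹) × (1.14) / (199))^(1/3)
  = 2.48 × 10⁶ m

2.48 × 10⁶ m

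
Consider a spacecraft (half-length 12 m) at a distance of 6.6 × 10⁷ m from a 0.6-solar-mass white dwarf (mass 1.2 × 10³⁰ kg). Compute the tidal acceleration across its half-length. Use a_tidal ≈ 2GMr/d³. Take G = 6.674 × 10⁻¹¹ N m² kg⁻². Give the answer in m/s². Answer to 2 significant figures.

6.7 × 10⁻³ m/s²

Since r ≪ d, expand the inverse-square field across one radius to get the leading 2GMr/d³ term.
Δa = 2GMr/d³
   = 2 × (6.674 × 10⁻¹¹) × (1.2 × 10³⁰) × (12) / (6.6 × 10⁷)³
   = 6.7 × 10⁻³ m/s²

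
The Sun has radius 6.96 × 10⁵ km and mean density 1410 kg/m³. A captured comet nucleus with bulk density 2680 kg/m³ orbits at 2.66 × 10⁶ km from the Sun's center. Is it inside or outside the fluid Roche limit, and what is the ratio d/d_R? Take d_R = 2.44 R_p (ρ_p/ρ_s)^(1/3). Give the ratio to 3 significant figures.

outside; d/d_R ≈ 1.94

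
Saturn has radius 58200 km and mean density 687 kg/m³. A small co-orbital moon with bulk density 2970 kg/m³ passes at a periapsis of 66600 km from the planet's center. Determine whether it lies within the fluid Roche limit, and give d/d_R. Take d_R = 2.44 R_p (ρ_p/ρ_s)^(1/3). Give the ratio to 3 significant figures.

d_R = 2.44 × (58200 km) × (687/2970)^(1/3) = 87170 km
d/d_R = (66600) / (87170) = 0.764
Since d/d_R < 1, the body is inside the Roche limit.

inside; d/d_R ≈ 0.764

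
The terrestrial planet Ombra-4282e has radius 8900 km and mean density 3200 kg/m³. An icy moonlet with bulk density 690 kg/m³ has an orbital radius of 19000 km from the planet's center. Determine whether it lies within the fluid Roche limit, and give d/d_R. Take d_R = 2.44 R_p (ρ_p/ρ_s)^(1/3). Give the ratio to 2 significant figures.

inside; d/d_R ≈ 0.52

d_R = 2.44 × (8900 km) × (3200/690)^(1/3) = 36210 km
d/d_R = (19000) / (36210) = 0.52
Since d/d_R < 1, the body is inside the Roche limit.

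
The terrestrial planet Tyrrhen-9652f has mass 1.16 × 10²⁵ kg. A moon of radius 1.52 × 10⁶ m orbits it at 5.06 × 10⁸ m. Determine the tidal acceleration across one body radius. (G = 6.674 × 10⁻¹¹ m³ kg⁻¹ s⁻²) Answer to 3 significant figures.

1.82 × 10⁻⁵ m/s²

Δg = 2GMr/d³
   = 2 × (6.674 × 10⁻¹¹) × (1.16 × 10²⁵) × (1.52 × 10⁶) / (5.06 × 10⁸)³
   = 1.82 × 10⁻⁵ m/s²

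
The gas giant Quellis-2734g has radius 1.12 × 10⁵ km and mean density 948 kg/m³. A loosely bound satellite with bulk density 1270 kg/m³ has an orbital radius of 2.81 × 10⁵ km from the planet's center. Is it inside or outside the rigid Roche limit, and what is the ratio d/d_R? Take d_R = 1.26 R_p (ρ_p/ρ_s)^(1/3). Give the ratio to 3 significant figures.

outside; d/d_R ≈ 2.20

d_R = 1.26 × (1.12 × 10⁵ km) × (948/1270)^(1/3) = 1.280 × 10⁵ km
d/d_R = (2.81 × 10⁵) / (1.280 × 10⁵) = 2.20
Since d/d_R > 1, the body is outside the Roche limit.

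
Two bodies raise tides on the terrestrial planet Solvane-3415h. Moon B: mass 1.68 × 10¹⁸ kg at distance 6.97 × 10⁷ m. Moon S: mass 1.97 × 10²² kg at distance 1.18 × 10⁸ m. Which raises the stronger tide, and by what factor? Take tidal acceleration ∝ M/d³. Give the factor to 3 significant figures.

Moon S, by a factor of ≈ 2420

Tidal stretch scales as M/d³; compute that for each body.
Moon B: (1.68 × 10¹⁸) / (6.97 × 10⁷)³ = 4.961 × 10⁻⁶
Moon S: (1.97 × 10²²) / (1.18 × 10⁸)³ = 1.199 × 10⁻²
Ratio (larger/smaller) = 2420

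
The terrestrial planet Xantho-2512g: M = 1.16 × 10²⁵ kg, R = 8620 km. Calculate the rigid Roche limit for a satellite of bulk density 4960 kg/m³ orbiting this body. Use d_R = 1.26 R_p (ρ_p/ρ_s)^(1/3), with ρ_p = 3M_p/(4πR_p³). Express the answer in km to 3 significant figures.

ρ_p = 3M_p/(4πR_p³) = 3 × (1.16 × 10²⁵) / (4π × (8.62 × 10⁶ m)³) = 4320 kg/m³
d_R = 1.26 × 8620 km × (4320/4960)^(1/3)
    = 10400 km

10400 km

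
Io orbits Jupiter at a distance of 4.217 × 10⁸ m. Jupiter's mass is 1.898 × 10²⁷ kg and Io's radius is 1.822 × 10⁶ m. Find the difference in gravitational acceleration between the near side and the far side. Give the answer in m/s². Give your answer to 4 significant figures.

1.231 × 10⁻² m/s²

a_tidal = 4GMr/d³
        = 4 × (6.674 × 10⁻¹¹) × (1.898 × 10²⁷) × (1.822 × 10⁶) / (4.217 × 10⁸)³
        = 1.231 × 10⁻² m/s²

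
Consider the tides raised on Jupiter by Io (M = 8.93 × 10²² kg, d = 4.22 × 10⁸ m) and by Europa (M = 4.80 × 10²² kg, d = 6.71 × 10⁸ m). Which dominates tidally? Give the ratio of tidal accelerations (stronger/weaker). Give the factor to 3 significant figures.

Io, by a factor of ≈ 7.48

Tidal acceleration ∝ M/d³, so compare M/d³ for each.
Io: (8.93 × 10²²) / (4.22 × 10⁸)³ = 1.188 × 10⁻³
Europa: (4.80 × 10²²) / (6.71 × 10⁸)³ = 1.589 × 10⁻⁴
Ratio (larger/smaller) = 7.48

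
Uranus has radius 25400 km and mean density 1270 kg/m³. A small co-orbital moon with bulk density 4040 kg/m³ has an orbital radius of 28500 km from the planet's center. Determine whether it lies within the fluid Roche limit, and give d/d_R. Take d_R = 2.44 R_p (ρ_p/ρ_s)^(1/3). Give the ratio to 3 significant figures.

d_R = 2.44 × (25400 km) × (1270/4040)^(1/3) = 42140 km
d/d_R = (28500) / (42140) = 0.676
Since d/d_R < 1, the body is inside the Roche limit.

inside; d/d_R ≈ 0.676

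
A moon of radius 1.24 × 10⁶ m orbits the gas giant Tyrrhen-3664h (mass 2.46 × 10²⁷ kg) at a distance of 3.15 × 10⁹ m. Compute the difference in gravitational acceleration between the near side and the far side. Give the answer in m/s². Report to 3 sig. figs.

The field gradient is 2GM/d³; across the full diameter 2r the difference is 4GMr/d³.
Δg = 4GMr/d³
   = 4 × (6.674 × 10⁻¹¹) × (2.46 × 10²⁷) × (1.24 × 10⁶) / (3.15 × 10⁹)³
   = 2.61 × 10⁻⁵ m/s²

2.61 × 10⁻⁵ m/s²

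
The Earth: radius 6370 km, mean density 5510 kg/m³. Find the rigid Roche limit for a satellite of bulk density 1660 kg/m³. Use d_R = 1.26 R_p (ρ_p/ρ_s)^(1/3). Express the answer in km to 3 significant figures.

12000 km

d_R = 1.26 × 6370 km × (5510/1660)^(1/3)
    = 12000 km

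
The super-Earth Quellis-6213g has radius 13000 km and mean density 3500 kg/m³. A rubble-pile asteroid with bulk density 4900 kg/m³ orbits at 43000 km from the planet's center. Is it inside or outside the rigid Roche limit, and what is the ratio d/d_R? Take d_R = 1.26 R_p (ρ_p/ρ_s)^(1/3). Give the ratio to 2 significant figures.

outside; d/d_R ≈ 2.9

d_R = 1.26 × (13000 km) × (3500/4900)^(1/3) = 14640 km
d/d_R = (43000) / (14640) = 2.9
Since d/d_R > 1, the body is outside the Roche limit.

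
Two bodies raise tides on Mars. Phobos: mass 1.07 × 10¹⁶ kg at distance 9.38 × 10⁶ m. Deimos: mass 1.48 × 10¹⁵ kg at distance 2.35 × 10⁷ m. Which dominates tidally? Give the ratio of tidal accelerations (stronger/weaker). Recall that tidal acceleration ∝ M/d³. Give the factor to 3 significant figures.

Phobos, by a factor of ≈ 114

The tide-raising term goes as M/d³ (the gradient of a 1/d² field).
Phobos: (1.07 × 10¹⁶) / (9.38 × 10⁶)³ = 1.297 × 10⁻⁵
Deimos: (1.48 × 10¹⁵) / (2.35 × 10⁷)³ = 1.140 × 10⁻⁷
Ratio (larger/smaller) = 114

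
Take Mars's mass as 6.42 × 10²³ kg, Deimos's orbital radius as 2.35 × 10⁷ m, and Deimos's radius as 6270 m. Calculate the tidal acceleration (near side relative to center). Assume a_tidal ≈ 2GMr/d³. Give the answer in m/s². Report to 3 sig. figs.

4.14 × 10⁻⁵ m/s²

Δa = 2GMr/d³
   = 2 × (6.674 × 10⁻¹¹) × (6.42 × 10²³) × (6270) / (2.35 × 10⁷)³
   = 4.14 × 10⁻⁵ m/s²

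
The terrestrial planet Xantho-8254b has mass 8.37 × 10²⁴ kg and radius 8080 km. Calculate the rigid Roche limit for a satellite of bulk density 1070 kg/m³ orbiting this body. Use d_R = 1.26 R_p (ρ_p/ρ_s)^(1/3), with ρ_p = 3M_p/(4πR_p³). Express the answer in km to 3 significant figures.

15500 km

ρ_p = 3M_p/(4πR_p³) = 3 × (8.37 × 10²⁴) / (4π × (8.08 × 10⁶ m)³) = 3790 kg/m³
d_R = 1.26 × 8080 km × (3790/1070)^(1/3)
    = 15500 km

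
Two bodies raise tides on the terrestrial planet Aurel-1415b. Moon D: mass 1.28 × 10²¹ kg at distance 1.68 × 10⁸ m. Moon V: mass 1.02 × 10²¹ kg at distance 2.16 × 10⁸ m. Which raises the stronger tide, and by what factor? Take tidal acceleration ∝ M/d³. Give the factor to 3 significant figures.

Tidal stretch scales as M/d³; compute that for each body.
Moon D: (1.28 × 10²¹) / (1.68 × 10⁸)³ = 2.699 × 10⁻⁴
Moon V: (1.02 × 10²¹) / (2.16 × 10⁸)³ = 1.012 × 10⁻⁴
Ratio (larger/smaller) = 2.67

Moon D, by a factor of ≈ 2.67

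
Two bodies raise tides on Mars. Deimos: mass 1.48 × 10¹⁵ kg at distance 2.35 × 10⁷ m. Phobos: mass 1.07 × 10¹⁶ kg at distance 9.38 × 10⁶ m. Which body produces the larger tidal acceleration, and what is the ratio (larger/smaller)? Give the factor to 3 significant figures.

The tide-raising term goes as M/d³ (the gradient of a 1/d² field).
Deimos: (1.48 × 10¹⁵) / (2.35 × 10⁷)³ = 1.140 × 10⁻⁷
Phobos: (1.07 × 10¹⁶) / (9.38 × 10⁶)³ = 1.297 × 10⁻⁵
Ratio (larger/smaller) = 114

Phobos, by a factor of ≈ 114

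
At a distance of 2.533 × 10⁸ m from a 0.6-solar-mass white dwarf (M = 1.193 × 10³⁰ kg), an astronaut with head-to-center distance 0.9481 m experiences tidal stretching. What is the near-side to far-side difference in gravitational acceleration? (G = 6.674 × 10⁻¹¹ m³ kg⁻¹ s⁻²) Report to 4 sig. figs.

1.858 × 10⁻⁵ m/s²

Δg = 4GMr/d³
   = 4 × (6.674 × 10⁻¹¹) × (1.193 × 10³⁰) × (0.9481) / (2.533 × 10⁸)³
   = 1.858 × 10⁻⁵ m/s²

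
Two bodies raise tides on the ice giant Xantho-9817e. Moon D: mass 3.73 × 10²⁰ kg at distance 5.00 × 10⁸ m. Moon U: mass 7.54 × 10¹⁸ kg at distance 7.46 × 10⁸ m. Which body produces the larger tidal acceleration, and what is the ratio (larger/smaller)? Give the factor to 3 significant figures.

Moon D, by a factor of ≈ 164

Tidal acceleration ∝ M/d³, so compare M/d³ for each.
Moon D: (3.73 × 10²⁰) / (5.00 × 10⁸)³ = 2.984 × 10⁻⁶
Moon U: (7.54 × 10¹⁸) / (7.46 × 10⁸)³ = 1.816 × 10⁻⁸
Ratio (larger/smaller) = 164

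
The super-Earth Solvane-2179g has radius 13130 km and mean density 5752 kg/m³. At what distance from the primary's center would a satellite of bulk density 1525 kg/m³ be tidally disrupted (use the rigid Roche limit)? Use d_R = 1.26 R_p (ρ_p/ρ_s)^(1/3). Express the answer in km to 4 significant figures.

25750 km

d_R = 1.26 × 13130 km × (5752/1525)^(1/3)
    = 25750 km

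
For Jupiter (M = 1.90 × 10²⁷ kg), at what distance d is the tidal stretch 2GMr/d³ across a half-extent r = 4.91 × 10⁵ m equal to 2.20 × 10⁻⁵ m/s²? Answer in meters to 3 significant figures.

1.78 × 10⁹ m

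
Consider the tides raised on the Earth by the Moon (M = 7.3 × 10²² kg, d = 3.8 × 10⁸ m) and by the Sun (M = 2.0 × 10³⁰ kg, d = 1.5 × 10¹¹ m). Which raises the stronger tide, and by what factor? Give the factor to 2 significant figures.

Tidal acceleration ∝ M/d³, so compare M/d³ for each.
The Moon: (7.3 × 10²²) / (3.8 × 10⁸)³ = 1.330 × 10⁻³
The Sun: (2.0 × 10³⁰) / (1.5 × 10¹¹)³ = 5.926 × 10⁻⁴
Ratio (larger/smaller) = 2.2

The Moon, by a factor of ≈ 2.2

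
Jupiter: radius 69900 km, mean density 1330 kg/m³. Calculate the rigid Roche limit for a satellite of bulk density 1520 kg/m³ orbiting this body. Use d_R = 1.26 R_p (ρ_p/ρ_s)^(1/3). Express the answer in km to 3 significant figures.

84200 km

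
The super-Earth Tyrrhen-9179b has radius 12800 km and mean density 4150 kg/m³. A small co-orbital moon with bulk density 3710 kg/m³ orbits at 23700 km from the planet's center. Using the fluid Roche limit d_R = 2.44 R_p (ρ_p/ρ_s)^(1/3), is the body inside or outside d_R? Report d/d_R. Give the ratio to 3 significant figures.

d_R = 2.44 × (12800 km) × (4150/3710)^(1/3) = 32420 km
d/d_R = (23700) / (32420) = 0.731
Since d/d_R < 1, the body is inside the Roche limit.

inside; d/d_R ≈ 0.731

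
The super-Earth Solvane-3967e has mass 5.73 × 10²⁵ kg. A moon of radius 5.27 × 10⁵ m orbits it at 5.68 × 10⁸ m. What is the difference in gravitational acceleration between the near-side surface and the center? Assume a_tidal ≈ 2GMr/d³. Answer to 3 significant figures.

2.20 × 10⁻⁵ m/s²

Δa = 2GMr/d³
   = 2 × (6.674 × 10⁻¹¹) × (5.73 × 10²⁵) × (5.27 × 10⁵) / (5.68 × 10⁸)³
   = 2.20 × 10⁻⁵ m/s²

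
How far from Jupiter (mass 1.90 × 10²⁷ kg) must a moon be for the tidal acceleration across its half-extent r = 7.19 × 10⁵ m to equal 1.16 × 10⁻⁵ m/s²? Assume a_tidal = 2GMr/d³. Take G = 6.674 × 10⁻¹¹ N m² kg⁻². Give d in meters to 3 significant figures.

2.51 × 10⁹ m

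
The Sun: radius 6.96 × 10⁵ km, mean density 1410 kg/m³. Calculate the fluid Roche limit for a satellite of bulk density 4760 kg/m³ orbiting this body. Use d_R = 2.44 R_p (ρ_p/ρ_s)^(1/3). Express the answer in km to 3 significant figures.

1.13 × 10⁶ km

d_R = 2.44 × 6.96 × 10⁵ km × (1410/4760)^(1/3)
    = 1.13 × 10⁶ km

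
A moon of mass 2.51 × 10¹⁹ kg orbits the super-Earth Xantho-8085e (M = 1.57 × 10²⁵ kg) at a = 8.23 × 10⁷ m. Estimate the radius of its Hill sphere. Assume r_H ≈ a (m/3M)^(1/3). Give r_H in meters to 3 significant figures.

r_H ≈ a (m/3M)^(1/3)
    = (8.23 × 10⁷) × (2.51 × 10¹⁹ / (3 × 1.57 × 10²⁵))^(1/3)
    = 6.67 × 10⁵ m

6.67 × 10⁵ m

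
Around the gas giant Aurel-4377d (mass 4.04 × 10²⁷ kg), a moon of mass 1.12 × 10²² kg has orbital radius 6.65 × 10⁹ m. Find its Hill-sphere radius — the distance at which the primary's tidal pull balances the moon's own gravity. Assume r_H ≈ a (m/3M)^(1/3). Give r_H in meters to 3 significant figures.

r_H ≈ a (m/3M)^(1/3)
    = (6.65 × 10⁹) × (1.12 × 10²² / (3 × 4.04 × 10²⁷))^(1/3)
    = 6.48 × 10⁷ m

6.48 × 10⁷ m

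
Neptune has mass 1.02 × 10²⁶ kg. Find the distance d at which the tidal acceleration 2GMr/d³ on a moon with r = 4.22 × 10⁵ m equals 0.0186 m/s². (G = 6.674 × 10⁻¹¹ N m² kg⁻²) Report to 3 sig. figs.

2GMr/d³ = a_tidal  ⇒  d = (2GMr / a_tidal)^(1/3)
d = (2 × 6.674×10⁻¹¹ × (1.02 × 10²⁶) × (4.22 × 10⁵) / (0.0186))^(1/3)
  = 6.76 × 10⁷ m

6.76 × 10⁷ m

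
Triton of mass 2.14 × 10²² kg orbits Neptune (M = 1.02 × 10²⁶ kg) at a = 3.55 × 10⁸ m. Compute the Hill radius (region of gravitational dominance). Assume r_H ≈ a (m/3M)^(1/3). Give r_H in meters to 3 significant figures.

r_H ≈ a (m/3M)^(1/3)
    = (3.55 × 10⁸) × (2.14 × 10²² / (3 × 1.02 × 10²⁶))^(1/3)
    = 1.46 × 10⁷ m

1.46 × 10⁷ m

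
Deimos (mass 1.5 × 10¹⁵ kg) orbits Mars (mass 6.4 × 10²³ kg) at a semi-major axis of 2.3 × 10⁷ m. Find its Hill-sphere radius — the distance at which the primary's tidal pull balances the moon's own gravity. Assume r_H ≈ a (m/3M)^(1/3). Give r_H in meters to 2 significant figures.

2.1 × 10⁴ m

r_H ≈ a (m/3M)^(1/3)
    = (2.3 × 10⁷) × (1.5 × 10¹⁵ / (3 × 6.4 × 10²³))^(1/3)
    = 2.1 × 10⁴ m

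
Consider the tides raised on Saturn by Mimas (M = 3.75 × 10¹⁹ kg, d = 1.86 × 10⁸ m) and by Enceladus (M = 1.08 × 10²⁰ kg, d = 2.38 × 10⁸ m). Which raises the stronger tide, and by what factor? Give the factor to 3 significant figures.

Enceladus, by a factor of ≈ 1.37

The tide-raising term goes as M/d³ (the gradient of a 1/d² field).
Mimas: (3.75 × 10¹⁹) / (1.86 × 10⁸)³ = 5.828 × 10⁻⁶
Enceladus: (1.08 × 10²⁰) / (2.38 × 10⁸)³ = 8.011 × 10⁻⁶
Ratio (larger/smaller) = 1.37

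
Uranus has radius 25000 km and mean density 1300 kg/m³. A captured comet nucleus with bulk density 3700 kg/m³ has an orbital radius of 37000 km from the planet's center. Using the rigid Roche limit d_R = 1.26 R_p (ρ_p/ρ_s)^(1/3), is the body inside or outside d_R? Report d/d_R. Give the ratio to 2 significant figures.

outside; d/d_R ≈ 1.7

d_R = 1.26 × (25000 km) × (1300/3700)^(1/3) = 22230 km
d/d_R = (37000) / (22230) = 1.7
Since d/d_R > 1, the body is outside the Roche limit.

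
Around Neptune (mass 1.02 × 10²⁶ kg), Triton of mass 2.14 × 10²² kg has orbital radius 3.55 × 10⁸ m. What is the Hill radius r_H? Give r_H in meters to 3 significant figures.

r_H ≈ a (m/3M)^(1/3)
    = (3.55 × 10⁸) × (2.14 × 10²² / (3 × 1.02 × 10²⁶))^(1/3)
    = 1.46 × 10⁷ m

1.46 × 10⁷ m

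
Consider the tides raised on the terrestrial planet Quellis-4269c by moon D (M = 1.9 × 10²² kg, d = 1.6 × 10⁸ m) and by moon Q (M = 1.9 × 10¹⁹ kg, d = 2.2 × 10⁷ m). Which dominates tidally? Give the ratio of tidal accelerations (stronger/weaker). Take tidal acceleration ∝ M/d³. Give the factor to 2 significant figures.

Tidal stretch scales as M/d³; compute that for each body.
Moon D: (1.9 × 10²²) / (1.6 × 10⁸)³ = 4.639 × 10⁻³
Moon Q: (1.9 × 10¹⁹) / (2.2 × 10⁷)³ = 1.784 × 10⁻³
Ratio (larger/smaller) = 2.6

Moon D, by a factor of ≈ 2.6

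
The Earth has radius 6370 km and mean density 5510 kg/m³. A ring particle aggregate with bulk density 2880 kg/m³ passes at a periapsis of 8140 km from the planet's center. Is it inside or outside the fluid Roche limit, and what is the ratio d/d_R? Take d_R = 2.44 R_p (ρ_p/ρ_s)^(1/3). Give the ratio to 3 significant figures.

d_R = 2.44 × (6370 km) × (5510/2880)^(1/3) = 19300 km
d/d_R = (8140) / (19300) = 0.422
Since d/d_R < 1, the body is inside the Roche limit.

inside; d/d_R ≈ 0.422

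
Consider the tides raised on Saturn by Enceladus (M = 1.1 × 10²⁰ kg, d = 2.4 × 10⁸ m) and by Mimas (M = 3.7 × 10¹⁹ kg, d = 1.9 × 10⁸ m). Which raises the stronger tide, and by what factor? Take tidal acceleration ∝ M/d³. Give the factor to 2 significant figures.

Compare M/d³ for the two perturbers:
Enceladus: (1.1 × 10²⁰) / (2.4 × 10⁸)³ = 7.957 × 10⁻⁶
Mimas: (3.7 × 10¹⁹) / (1.9 × 10⁸)³ = 5.394 × 10⁻⁶
Ratio (larger/smaller) = 1.5

Enceladus, by a factor of ≈ 1.5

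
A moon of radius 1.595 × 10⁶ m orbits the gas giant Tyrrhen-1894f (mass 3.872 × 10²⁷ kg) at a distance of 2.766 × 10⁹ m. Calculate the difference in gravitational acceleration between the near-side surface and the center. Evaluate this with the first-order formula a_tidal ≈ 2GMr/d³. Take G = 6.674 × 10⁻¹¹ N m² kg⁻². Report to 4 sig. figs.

Δg = 2GMr/d³
   = 2 × (6.674 × 10⁻¹¹) × (3.872 × 10²⁷) × (1.595 × 10⁶) / (2.766 × 10⁹)³
   = 3.895 × 10⁻⁵ m/s²

3.895 × 10⁻⁵ m/s²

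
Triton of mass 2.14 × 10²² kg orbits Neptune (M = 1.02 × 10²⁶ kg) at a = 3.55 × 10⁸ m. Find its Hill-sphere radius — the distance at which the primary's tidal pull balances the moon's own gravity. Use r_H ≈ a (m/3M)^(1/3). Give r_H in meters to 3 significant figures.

1.46 × 10⁷ m

r_H ≈ a (m/3M)^(1/3)
    = (3.55 × 10⁸) × (2.14 × 10²² / (3 × 1.02 × 10²⁶))^(1/3)
    = 1.46 × 10⁷ m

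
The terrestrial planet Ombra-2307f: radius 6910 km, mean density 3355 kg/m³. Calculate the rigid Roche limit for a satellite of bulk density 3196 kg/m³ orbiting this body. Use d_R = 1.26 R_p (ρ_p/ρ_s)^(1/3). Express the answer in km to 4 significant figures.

8849 km

d_R = 1.26 × 6910 km × (3355/3196)^(1/3)
    = 8849 km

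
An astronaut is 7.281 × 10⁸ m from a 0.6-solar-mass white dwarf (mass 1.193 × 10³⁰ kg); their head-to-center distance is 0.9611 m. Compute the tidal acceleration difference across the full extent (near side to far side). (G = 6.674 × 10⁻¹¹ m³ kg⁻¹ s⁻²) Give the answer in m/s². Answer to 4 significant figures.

Δg = 4GMr/d³
   = 4 × (6.674 × 10⁻¹¹) × (1.193 × 10³⁰) × (0.9611) / (7.281 × 10⁸)³
   = 7.930 × 10⁻⁷ m/s²

7.930 × 10⁻⁷ m/s²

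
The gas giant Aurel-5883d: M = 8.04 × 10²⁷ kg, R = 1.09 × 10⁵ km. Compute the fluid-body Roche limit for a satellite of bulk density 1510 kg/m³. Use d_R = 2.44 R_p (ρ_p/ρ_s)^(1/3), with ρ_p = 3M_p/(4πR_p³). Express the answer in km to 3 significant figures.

2.64 × 10⁵ km

ρ_p = 3M_p/(4πR_p³) = 3 × (8.04 × 10²⁷) / (4π × (1.09 × 10⁸ m)³) = 1480 kg/m³
d_R = 2.44 × 1.09 × 10⁵ km × (1480/1510)^(1/3)
    = 2.64 × 10⁵ km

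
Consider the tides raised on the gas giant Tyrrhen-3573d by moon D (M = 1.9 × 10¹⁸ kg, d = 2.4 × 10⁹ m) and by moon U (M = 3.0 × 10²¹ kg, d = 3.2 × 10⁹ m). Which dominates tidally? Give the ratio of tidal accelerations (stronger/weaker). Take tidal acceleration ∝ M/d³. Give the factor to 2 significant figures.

Moon U, by a factor of ≈ 670

Tidal stretch scales as M/d³; compute that for each body.
Moon D: (1.9 × 10¹⁸) / (2.4 × 10⁹)³ = 1.374 × 10⁻¹⁰
Moon U: (3.0 × 10²¹) / (3.2 × 10⁹)³ = 9.155 × 10⁻⁸
Ratio (larger/smaller) = 670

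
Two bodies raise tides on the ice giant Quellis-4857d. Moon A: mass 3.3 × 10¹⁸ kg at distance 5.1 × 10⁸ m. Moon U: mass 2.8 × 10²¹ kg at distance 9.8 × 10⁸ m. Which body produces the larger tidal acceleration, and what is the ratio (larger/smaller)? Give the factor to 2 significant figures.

Moon U, by a factor of ≈ 120

The tide-raising term goes as M/d³ (the gradient of a 1/d² field).
Moon A: (3.3 × 10¹⁸) / (5.1 × 10⁸)³ = 2.488 × 10⁻⁸
Moon U: (2.8 × 10²¹) / (9.8 × 10⁸)³ = 2.975 × 10⁻⁶
Ratio (larger/smaller) = 120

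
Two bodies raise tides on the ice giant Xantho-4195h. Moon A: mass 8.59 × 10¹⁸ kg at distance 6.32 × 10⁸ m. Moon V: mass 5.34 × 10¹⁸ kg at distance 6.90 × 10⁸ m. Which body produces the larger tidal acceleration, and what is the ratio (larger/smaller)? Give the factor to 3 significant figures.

Moon A, by a factor of ≈ 2.09

Tidal acceleration ∝ M/d³, so compare M/d³ for each.
Moon A: (8.59 × 10¹⁸) / (6.32 × 10⁸)³ = 3.403 × 10⁻⁸
Moon V: (5.34 × 10¹⁸) / (6.90 × 10⁸)³ = 1.626 × 10⁻⁸
Ratio (larger/smaller) = 2.09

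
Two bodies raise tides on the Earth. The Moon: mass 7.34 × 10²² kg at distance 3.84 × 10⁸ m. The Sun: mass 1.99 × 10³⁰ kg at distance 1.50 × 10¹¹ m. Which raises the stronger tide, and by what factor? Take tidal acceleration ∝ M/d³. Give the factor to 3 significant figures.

Compare M/d³ for the two perturbers:
The Moon: (7.34 × 10²²) / (3.84 × 10⁸)³ = 1.296 × 10⁻³
The Sun: (1.99 × 10³⁰) / (1.50 × 10¹¹)³ = 5.896 × 10⁻⁴
Ratio (larger/smaller) = 2.20

The Moon, by a factor of ≈ 2.20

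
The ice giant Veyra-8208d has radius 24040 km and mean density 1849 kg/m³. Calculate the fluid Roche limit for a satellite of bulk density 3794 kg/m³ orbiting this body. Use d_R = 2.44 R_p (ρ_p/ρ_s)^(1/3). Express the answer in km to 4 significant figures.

46160 km

d_R = 2.44 × 24040 km × (1849/3794)^(1/3)
    = 46160 km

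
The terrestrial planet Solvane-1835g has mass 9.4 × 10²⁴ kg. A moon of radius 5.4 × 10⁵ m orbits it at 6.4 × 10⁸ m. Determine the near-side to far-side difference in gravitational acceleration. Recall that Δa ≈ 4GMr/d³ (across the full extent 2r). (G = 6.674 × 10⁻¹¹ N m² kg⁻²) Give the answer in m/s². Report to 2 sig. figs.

5.2 × 10⁻⁶ m/s²

The field gradient is 2GM/d³; across the full diameter 2r the difference is 4GMr/d³.
a_tidal = 4GMr/d³
        = 4 × (6.674 × 10⁻¹¹) × (9.4 × 10²⁴) × (5.4 × 10⁵) / (6.4 × 10⁸)³
        = 5.2 × 10⁻⁶ m/s²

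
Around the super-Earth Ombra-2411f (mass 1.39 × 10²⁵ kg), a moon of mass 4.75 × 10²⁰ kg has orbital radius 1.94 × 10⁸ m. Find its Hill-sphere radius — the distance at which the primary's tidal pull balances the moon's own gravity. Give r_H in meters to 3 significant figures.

4.37 × 10⁶ m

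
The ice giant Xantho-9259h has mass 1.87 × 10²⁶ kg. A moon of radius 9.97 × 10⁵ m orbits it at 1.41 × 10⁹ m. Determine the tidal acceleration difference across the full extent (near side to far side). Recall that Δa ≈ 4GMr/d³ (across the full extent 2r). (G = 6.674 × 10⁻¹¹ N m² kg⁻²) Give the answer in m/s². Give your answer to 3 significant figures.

1.78 × 10⁻⁵ m/s²

a_tidal = 4GMr/d³
        = 4 × (6.674 × 10⁻¹¹) × (1.87 × 10²⁶) × (9.97 × 10⁵) / (1.41 × 10⁹)³
        = 1.78 × 10⁻⁵ m/s²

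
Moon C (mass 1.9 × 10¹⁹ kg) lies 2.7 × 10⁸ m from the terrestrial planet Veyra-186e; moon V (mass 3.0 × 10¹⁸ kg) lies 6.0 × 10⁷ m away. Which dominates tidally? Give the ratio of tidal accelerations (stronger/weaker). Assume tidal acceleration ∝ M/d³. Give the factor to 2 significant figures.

The tide-raising term goes as M/d³ (the gradient of a 1/d² field).
Moon C: (1.9 × 10¹⁹) / (2.7 × 10⁸)³ = 9.653 × 10⁻⁷
Moon V: (3.0 × 10¹⁸) / (6.0 × 10⁷)³ = 1.389 × 10⁻⁵
Ratio (larger/smaller) = 14

Moon V, by a factor of ≈ 14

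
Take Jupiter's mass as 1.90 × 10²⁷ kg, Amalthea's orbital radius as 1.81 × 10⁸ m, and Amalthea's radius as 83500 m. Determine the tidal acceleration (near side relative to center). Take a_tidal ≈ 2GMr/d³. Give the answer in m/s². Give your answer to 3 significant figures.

Differencing GM/(d−r)² and GM/d² to first order in r/d gives 2GMr/d³.
Δg = 2GMr/d³
   = 2 × (6.674 × 10⁻¹¹) × (1.90 × 10²⁷) × (83500) / (1.81 × 10⁸)³
   = 3.57 × 10⁻³ m/s²

3.57 × 10⁻³ m/s²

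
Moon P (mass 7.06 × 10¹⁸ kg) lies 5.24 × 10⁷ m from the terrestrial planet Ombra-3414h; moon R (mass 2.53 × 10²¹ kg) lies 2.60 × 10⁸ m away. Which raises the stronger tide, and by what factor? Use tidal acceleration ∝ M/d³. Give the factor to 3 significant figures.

Moon R, by a factor of ≈ 2.93

Tidal acceleration ∝ M/d³, so compare M/d³ for each.
Moon P: (7.06 × 10¹⁸) / (5.24 × 10⁷)³ = 4.907 × 10⁻⁵
Moon R: (2.53 × 10²¹) / (2.60 × 10⁸)³ = 1.439 × 10⁻⁴
Ratio (larger/smaller) = 2.93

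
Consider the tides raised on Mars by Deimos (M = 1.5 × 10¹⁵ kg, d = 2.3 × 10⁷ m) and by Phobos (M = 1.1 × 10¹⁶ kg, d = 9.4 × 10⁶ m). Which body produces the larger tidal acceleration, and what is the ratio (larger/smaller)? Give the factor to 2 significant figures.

The tide-raising term goes as M/d³ (the gradient of a 1/d² field).
Deimos: (1.5 × 10¹⁵) / (2.3 × 10⁷)³ = 1.233 × 10⁻⁷
Phobos: (1.1 × 10¹⁶) / (9.4 × 10⁶)³ = 1.324 × 10⁻⁵
Ratio (larger/smaller) = 110

Phobos, by a factor of ≈ 110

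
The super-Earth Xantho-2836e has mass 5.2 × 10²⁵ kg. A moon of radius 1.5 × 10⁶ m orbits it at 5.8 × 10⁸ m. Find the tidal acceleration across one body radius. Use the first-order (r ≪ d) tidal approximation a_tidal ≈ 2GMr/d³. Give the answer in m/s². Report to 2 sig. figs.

5.3 × 10⁻⁵ m/s²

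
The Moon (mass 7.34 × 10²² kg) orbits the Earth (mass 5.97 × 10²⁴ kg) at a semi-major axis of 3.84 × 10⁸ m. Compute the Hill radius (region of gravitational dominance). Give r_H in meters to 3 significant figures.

6.15 × 10⁷ m

r_H ≈ a (m/3M)^(1/3)
    = (3.84 × 10⁸) × (7.34 × 10²² / (3 × 5.97 × 10²⁴))^(1/3)
    = 6.15 × 10⁷ m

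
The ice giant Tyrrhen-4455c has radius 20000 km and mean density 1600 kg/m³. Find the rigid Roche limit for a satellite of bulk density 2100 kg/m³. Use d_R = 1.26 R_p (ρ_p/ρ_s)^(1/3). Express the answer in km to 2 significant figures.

d_R = 1.26 × 20000 km × (1600/2100)^(1/3)
    = 23000 km

23000 km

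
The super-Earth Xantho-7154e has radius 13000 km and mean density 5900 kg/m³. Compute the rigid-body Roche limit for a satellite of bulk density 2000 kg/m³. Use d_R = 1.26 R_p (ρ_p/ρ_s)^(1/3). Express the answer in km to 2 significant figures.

23000 km

d_R = 1.26 × 13000 km × (5900/2000)^(1/3)
    = 23000 km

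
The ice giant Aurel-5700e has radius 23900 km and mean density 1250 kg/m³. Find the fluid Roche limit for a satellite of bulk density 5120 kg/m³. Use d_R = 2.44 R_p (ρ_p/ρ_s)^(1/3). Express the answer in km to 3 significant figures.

d_R = 2.44 × 23900 km × (1250/5120)^(1/3)
    = 36400 km

36400 km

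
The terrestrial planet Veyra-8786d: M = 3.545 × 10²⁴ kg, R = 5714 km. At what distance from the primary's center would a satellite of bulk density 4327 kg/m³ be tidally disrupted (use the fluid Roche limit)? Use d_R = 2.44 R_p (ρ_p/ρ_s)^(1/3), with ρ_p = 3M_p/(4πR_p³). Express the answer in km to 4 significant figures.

14160 km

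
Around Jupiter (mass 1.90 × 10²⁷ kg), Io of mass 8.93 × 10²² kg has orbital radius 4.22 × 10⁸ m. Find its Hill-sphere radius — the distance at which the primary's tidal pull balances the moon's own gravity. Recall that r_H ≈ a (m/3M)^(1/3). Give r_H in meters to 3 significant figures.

1.06 × 10⁷ m

r_H ≈ a (m/3M)^(1/3)
    = (4.22 × 10⁸) × (8.93 × 10²² / (3 × 1.90 × 10²⁷))^(1/3)
    = 1.06 × 10⁷ m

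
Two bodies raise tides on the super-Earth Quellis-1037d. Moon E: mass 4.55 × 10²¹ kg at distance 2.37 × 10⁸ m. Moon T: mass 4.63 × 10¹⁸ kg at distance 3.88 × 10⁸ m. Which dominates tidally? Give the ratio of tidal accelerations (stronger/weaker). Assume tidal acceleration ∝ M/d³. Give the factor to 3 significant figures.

Tidal acceleration ∝ M/d³, so compare M/d³ for each.
Moon E: (4.55 × 10²¹) / (2.37 × 10⁸)³ = 3.418 × 10⁻⁴
Moon T: (4.63 × 10¹⁸) / (3.88 × 10⁸)³ = 7.927 × 10⁻⁸
Ratio (larger/smaller) = 4310

Moon E, by a factor of ≈ 4310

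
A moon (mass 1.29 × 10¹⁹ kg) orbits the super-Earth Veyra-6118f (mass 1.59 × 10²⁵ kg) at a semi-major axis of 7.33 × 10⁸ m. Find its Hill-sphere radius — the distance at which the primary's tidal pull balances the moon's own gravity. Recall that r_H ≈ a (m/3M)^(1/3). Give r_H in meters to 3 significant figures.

4.74 × 10⁶ m

r_H ≈ a (m/3M)^(1/3)
    = (7.33 × 10⁸) × (1.29 × 10¹⁹ / (3 × 1.59 × 10²⁵))^(1/3)
    = 4.74 × 10⁶ m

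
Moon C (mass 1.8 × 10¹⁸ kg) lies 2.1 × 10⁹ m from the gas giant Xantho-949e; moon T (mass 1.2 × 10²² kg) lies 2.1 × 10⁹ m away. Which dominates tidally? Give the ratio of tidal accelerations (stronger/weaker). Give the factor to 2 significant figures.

Compare M/d³ for the two perturbers:
Moon C: (1.8 × 10¹⁸) / (2.1 × 10⁹)³ = 1.944 × 10⁻¹⁰
Moon T: (1.2 × 10²²) / (2.1 × 10⁹)³ = 1.296 × 10⁻⁶
Ratio (larger/smaller) = 6700

Moon T, by a factor of ≈ 6700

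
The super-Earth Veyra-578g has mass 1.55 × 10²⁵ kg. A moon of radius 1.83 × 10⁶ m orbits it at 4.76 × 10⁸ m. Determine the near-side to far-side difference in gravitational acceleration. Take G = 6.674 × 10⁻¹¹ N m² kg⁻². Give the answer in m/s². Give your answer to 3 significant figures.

7.02 × 10⁻⁵ m/s²

The field gradient is 2GM/d³; across the full diameter 2r the difference is 4GMr/d³.
a_tidal = 4GMr/d³
        = 4 × (6.674 × 10⁻¹¹) × (1.55 × 10²⁵) × (1.83 × 10⁶) / (4.76 × 10⁸)³
        = 7.02 × 10⁻⁵ m/s²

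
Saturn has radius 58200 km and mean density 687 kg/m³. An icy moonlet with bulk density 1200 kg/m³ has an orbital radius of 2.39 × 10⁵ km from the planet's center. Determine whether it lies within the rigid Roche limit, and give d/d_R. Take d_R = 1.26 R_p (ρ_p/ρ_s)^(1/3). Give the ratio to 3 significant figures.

d_R = 1.26 × (58200 km) × (687/1200)^(1/3) = 60890 km
d/d_R = (2.39 × 10⁵) / (60890) = 3.93
Since d/d_R > 1, the body is outside the Roche limit.

outside; d/d_R ≈ 3.93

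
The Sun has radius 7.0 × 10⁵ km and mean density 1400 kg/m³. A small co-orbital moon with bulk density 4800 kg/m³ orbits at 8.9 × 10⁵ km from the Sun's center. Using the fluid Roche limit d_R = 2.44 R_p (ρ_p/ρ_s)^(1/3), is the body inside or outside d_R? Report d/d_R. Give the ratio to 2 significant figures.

inside; d/d_R ≈ 0.79

d_R = 2.44 × (7.0 × 10⁵ km) × (1400/4800)^(1/3) = 1.133 × 10⁶ km
d/d_R = (8.9 × 10⁵) / (1.133 × 10⁶) = 0.79
Since d/d_R < 1, the body is inside the Roche limit.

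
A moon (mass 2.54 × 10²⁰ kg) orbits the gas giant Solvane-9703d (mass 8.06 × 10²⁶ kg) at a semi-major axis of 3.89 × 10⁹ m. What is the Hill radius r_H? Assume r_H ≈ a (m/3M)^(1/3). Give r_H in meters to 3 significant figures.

1.84 × 10⁷ m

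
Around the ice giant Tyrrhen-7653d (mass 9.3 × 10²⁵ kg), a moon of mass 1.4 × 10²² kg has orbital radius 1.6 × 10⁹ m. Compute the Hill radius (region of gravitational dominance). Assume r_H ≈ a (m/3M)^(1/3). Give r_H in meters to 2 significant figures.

5.9 × 10⁷ m

r_H ≈ a (m/3M)^(1/3)
    = (1.6 × 10⁹) × (1.4 × 10²² / (3 × 9.3 × 10²⁵))^(1/3)
    = 5.9 × 10⁷ m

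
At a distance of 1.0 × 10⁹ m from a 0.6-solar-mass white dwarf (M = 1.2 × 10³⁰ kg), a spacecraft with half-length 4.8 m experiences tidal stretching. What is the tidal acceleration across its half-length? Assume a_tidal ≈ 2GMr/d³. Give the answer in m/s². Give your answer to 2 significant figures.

7.7 × 10⁻⁷ m/s²

Δa = 2GMr/d³
   = 2 × (6.674 × 10⁻¹¹) × (1.2 × 10³⁰) × (4.8) / (1.0 × 10⁹)³
   = 7.7 × 10⁻⁷ m/s²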